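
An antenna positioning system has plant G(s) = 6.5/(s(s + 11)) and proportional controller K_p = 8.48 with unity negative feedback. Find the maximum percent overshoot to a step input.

3.13%

The closed-loop denominator s² + 11s + 55.12 gives ω_n = √55.12 = 7.424 and ζ = 11/(2ω_n) = 0.7408.
%OS = 100·exp(−πζ/√(1−ζ²)) = 100·exp(−π·0.7408/√0.4512) = 3.13%.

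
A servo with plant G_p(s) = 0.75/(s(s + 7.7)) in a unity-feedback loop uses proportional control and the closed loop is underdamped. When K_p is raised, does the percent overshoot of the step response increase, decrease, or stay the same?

ζ = 7.7/(2√(0.75K_p)) decreases as K_p grows; lower damping means more overshoot.

increase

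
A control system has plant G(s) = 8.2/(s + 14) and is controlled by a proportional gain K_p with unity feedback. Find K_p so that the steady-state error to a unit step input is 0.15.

The loop is type 0, so e_ss(step) = 1/(1 + K_pos) with K_pos = K_p·G(0).
G(0) = 0.5857. Require 1/(1 + K_p·0.5857) = 0.15, so 1 + 0.5857·K_p = 6.667.
K_p = (6.667 − 1)/0.5857 = 9.67.

K_p = 9.67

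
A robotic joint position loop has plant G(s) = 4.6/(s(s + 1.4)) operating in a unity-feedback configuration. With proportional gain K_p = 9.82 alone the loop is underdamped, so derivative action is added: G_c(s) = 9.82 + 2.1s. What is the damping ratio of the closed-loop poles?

Forward path: (9.82 + 2.1s)·4.6/(s(s+1.4)). The closed-loop characteristic equation is s² + (1.4 + 4.6·2.1)s + 4.6·9.82 = 0.
That is s² + 11.06s + 45.17 = 0, so ω_n = 6.721 rad/s and ζ = 11.06/(2·6.721) = 0.8228.

ζ = 0.823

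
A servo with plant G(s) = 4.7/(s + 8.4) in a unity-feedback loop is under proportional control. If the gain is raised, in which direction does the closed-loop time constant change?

The closed-loop bandwidth 8.4+K_p·4.7 grows with K_p, so τ shrinks.

decrease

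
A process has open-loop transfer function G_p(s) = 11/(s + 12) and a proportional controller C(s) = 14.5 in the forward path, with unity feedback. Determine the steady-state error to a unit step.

0.07

The loop is type 0. Static position error constant K_pos = C(0)·G_p(0) = 14.5·0.9167 = 13.29.
Steady-state error to a unit step: e_ss = 1/(1+K_pos) = 1/14.29 = 0.07.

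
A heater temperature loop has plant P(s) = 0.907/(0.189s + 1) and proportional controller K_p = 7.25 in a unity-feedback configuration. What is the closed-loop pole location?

Closed loop: T(s) = K_p·P/(1+K_p·P) = 6.576/(0.189s + 1 + 6.576), with pole at s = −(1 + 6.576)/0.189 = −40.08.

s = -40.08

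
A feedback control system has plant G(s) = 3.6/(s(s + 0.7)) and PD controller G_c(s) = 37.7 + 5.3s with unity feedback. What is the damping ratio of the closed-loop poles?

Forward path: (37.7 + 5.3s)·3.6/(s(s+0.7)). The closed-loop characteristic equation is s² + (0.7 + 3.6·5.3)s + 3.6·37.7 = 0.
That is s² + 19.78s + 135.7 = 0, so ω_n = 11.65 rad/s and ζ = 19.78/(2·11.65) = 0.8489.

ζ = 0.849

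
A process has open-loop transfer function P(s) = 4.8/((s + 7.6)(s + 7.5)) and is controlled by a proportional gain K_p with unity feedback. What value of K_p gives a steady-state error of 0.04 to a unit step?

The loop is type 0, so e_ss(step) = 1/(1 + K_pos) with K_pos = K_p·P(0).
P(0) = 0.08421. Require 1/(1 + K_p·0.08421) = 0.04, so 1 + 0.08421·K_p = 25.
K_p = (25 − 1)/0.08421 = 285.

K_p = 285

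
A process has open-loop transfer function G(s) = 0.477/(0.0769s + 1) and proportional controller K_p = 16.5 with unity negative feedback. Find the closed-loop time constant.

Closed loop: T(s) = K_p·G/(1+K_p·G) = 7.87/(0.0769s + 1 + 7.87), with pole at s = −(1 + 7.87)/0.0769 = −115.4.
Closed-loop time constant τ = 1/115.4 = 0.00867 s.

τ = 0.00867 s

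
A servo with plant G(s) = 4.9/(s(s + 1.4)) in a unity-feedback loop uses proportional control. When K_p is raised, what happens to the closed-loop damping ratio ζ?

decrease

ζ = 1.4/(2√(4.9K_p)); increasing K_p raises the denominator, so ζ falls.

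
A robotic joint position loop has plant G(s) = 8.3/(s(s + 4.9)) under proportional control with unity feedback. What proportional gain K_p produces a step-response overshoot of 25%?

From %OS = 100·exp(−πζ/√(1−ζ²)) = 25%, ζ = −ln(0.25)/√(π²+ln²(0.25)) = 0.4037.
Characteristic equation s² + 4.9s + 8.3K_p = 0 gives ζ = 4.9/(2√(8.3K_p)).
Setting ζ = 0.4037: √(8.3K_p) = 4.9/(2·0.4037) = 6.069, so K_p = 36.83/8.3 = 4.44.

K_p = 4.44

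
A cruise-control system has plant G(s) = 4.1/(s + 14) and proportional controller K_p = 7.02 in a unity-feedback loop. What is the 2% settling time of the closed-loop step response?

Closed-loop transfer function: T(s) = K_p·G(s)/(1 + K_p·G(s)) = 28.78/(s + 14 + 28.78) = 28.78/(s + 42.78).
Time constant τ = 1/42.78 = 0.02337 s, so the 2% settling time is about 4τ = 0.0935 s.

T_s ≈ 0.0935 s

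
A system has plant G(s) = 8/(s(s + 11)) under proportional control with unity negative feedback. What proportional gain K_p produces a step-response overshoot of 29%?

K_p = 28.1

From %OS = 100·exp(−πζ/√(1−ζ²)) = 29%, ζ = −ln(0.29)/√(π²+ln²(0.29)) = 0.3666.
Characteristic equation s² + 11s + 8K_p = 0 gives ζ = 11/(2√(8K_p)).
Setting ζ = 0.3666: √(8K_p) = 11/(2·0.3666) = 15, so K_p = 225.1/8 = 28.1.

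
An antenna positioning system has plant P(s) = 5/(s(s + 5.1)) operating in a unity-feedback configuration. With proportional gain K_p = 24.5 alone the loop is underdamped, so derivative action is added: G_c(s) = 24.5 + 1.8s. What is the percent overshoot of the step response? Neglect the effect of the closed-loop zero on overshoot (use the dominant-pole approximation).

7.46%

Forward path: (24.5 + 1.8s)·5/(s(s+5.1)). The closed-loop characteristic equation is s² + (5.1 + 5·1.8)s + 5·24.5 = 0.
That is s² + 14.1s + 122.5 = 0, so ω_n = 11.07 rad/s and ζ = 14.1/(2·11.07) = 0.637.
%OS = 100·exp(−πζ/√(1−ζ²)) = 7.46%.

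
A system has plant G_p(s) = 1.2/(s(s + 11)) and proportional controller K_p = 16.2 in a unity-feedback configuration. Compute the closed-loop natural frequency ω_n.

ω_n = 4.41 rad/s

The closed-loop denominator is s(s+11) + 16.2·1.2 = s² + 11s + 19.44.
So ω_n² = 19.44 ⇒ ω_n = 4.409 rad/s, and ζ = 11/(2ω_n) = 1.25.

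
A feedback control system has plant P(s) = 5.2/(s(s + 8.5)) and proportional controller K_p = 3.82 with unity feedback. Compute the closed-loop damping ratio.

ζ = 0.954

1 + K_p·P(s) = 0 gives s² + 8.5s + 19.86 = 0.
So ω_n² = 19.86 ⇒ ω_n = 4.457 rad/s, and ζ = 8.5/(2ω_n) = 0.954.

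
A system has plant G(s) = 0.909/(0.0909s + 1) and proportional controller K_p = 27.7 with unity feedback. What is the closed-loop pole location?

s = -288

Closed loop: T(s) = K_p·G/(1+K_p·G) = 25.18/(0.0909s + 1 + 25.18), with pole at s = −(1 + 25.18)/0.0909 = −288.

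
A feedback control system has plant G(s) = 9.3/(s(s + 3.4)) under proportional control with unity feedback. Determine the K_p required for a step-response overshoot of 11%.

From %OS = 100·exp(−πζ/√(1−ζ²)) = 11%, ζ = −ln(0.11)/√(π²+ln²(0.11)) = 0.5749.
Characteristic equation s² + 3.4s + 9.3K_p = 0 gives ζ = 3.4/(2√(9.3K_p)).
Setting ζ = 0.5749: √(9.3K_p) = 3.4/(2·0.5749) = 2.957, so K_p = 8.744/9.3 = 0.94.

K_p = 0.94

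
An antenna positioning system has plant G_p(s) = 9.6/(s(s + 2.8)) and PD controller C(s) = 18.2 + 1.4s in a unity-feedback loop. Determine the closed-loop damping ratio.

Forward path: (18.2 + 1.4s)·9.6/(s(s+2.8)). The closed-loop characteristic equation is s² + (2.8 + 9.6·1.4)s + 9.6·18.2 = 0.
That is s² + 16.24s + 174.7 = 0, so ω_n = 13.22 rad/s and ζ = 16.24/(2·13.22) = 0.6143.

ζ = 0.614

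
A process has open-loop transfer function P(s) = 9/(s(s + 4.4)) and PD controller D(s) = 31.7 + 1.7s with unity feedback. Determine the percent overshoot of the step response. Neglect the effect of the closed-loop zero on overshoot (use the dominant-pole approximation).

Forward path: (31.7 + 1.7s)·9/(s(s+4.4)). The closed-loop characteristic equation is s² + (4.4 + 9·1.7)s + 9·31.7 = 0.
That is s² + 19.7s + 285.3 = 0, so ω_n = 16.89 rad/s and ζ = 19.7/(2·16.89) = 0.5832.
%OS = 100·exp(−πζ/√(1−ζ²)) = 10.5%.

10.5%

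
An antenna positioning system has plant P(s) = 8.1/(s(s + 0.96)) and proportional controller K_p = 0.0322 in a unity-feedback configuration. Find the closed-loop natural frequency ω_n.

With unity feedback the closed-loop characteristic equation is s² + 0.96s + 0.0322·8.1 = s² + 0.96s + 0.2608 = 0.
So ω_n² = 0.2608 ⇒ ω_n = 0.5107 rad/s, and ζ = 0.96/(2ω_n) = 0.94.

ω_n = 0.511 rad/s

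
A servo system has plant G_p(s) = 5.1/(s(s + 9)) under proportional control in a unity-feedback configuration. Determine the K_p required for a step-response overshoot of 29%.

K_p = 29.5

From %OS = 100·exp(−πζ/√(1−ζ²)) = 29%, ζ = −ln(0.29)/√(π²+ln²(0.29)) = 0.3666.
Characteristic equation s² + 9s + 5.1K_p = 0 gives ζ = 9/(2√(5.1K_p)).
Setting ζ = 0.3666: √(5.1K_p) = 9/(2·0.3666) = 12.28, so K_p = 150.7/5.1 = 29.5.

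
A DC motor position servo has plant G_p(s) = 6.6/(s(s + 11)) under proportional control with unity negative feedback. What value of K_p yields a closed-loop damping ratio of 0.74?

Closed-loop characteristic equation: s² + 11s + K_p·6.6 = 0.
So ω_n = √(6.6K_p) and 2ζω_n = 11, giving ζ = 11/(2√(6.6K_p)).
Setting ζ = 0.74: √(6.6K_p) = 11/(2·0.74) = 7.432, so K_p = 55.24/6.6 = 8.37.

K_p = 8.37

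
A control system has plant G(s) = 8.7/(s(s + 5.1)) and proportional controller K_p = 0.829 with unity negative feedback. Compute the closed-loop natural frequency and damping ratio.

ω_n = 2.69 rad/s, ζ = 0.95

With unity feedback the closed-loop characteristic equation is s² + 5.1s + 0.829·8.7 = s² + 5.1s + 7.212 = 0.
So ω_n² = 7.212 ⇒ ω_n = 2.686 rad/s, and ζ = 5.1/(2ω_n) = 0.95.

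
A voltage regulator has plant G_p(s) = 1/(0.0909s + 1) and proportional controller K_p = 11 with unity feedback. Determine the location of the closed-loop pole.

s = -132

Closed loop: T(s) = K_p·G_p/(1+K_p·G_p) = 11/(0.0909s + 1 + 11), with pole at s = −(1 + 11)/0.0909 = −132.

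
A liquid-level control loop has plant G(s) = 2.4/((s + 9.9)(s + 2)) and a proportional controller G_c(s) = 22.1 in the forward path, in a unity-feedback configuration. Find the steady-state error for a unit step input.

The loop is type 0. Static position error constant K_pos = G_c(0)·G(0) = 22.1·0.1212 = 2.679.
Steady-state error to a unit step: e_ss = 1/(1+K_pos) = 1/3.679 = 0.272.

0.272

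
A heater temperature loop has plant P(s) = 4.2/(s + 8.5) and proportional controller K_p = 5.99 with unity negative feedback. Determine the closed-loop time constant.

Closed-loop transfer function: T(s) = K_p·P(s)/(1 + K_p·P(s)) = 25.16/(s + 8.5 + 25.16) = 25.16/(s + 33.66).
Time constant τ = 1/33.66 = 0.0297 s.

τ = 0.0297 s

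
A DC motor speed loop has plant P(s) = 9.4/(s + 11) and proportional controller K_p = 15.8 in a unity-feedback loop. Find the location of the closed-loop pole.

s = -159.5

Closed-loop transfer function: T(s) = K_p·P(s)/(1 + K_p·P(s)) = 148.5/(s + 11 + 148.5) = 148.5/(s + 159.5).
The closed-loop pole is at s = −159.5.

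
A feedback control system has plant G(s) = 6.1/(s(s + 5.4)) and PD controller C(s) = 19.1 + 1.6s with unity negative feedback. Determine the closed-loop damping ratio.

Forward path: (19.1 + 1.6s)·6.1/(s(s+5.4)). The closed-loop characteristic equation is s² + (5.4 + 6.1·1.6)s + 6.1·19.1 = 0.
That is s² + 15.16s + 116.5 = 0, so ω_n = 10.79 rad/s and ζ = 15.16/(2·10.79) = 0.7022.

ζ = 0.702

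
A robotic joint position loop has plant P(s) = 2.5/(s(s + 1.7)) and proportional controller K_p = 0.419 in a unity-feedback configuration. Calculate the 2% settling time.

Closed-loop characteristic equation: s² + 1.7s + 1.047 = 0, so ω_n = 1.023 rad/s and ζ = 1.7/(2·1.023) = 0.8305.
2% settling time T_s ≈ 4/(ζω_n) = 4/0.85 = 4.71 s.

T_s ≈ 4.71 s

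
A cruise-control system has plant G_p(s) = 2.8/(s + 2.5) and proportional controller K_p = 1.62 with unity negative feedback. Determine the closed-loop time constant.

τ = 0.142 s

Closed-loop transfer function: T(s) = K_p·G_p(s)/(1 + K_p·G_p(s)) = 4.536/(s + 2.5 + 4.536) = 4.536/(s + 7.036).
Time constant τ = 1/7.036 = 0.142 s.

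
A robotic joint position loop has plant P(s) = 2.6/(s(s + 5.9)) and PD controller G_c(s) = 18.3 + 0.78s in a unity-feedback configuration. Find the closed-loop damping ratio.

Forward path: (18.3 + 0.78s)·2.6/(s(s+5.9)). The closed-loop characteristic equation is s² + (5.9 + 2.6·0.78)s + 2.6·18.3 = 0.
That is s² + 7.928s + 47.58 = 0, so ω_n = 6.898 rad/s and ζ = 7.928/(2·6.898) = 0.5747.

ζ = 0.575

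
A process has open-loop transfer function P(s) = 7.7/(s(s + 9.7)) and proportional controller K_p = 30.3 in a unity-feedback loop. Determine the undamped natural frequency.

ω_n = 15.3 rad/s

The closed-loop denominator is s(s+9.7) + 30.3·7.7 = s² + 9.7s + 233.3.
So ω_n² = 233.3 ⇒ ω_n = 15.27 rad/s, and ζ = 9.7/(2ω_n) = 0.318.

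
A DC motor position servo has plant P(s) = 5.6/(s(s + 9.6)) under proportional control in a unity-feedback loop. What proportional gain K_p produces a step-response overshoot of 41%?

From %OS = 100·exp(−πζ/√(1−ζ²)) = 41%, ζ = −ln(0.41)/√(π²+ln²(0.41)) = 0.273.
Characteristic equation s² + 9.6s + 5.6K_p = 0 gives ζ = 9.6/(2√(5.6K_p)).
Setting ζ = 0.273: √(5.6K_p) = 9.6/(2·0.273) = 17.58, so K_p = 309.1/5.6 = 55.2.

K_p = 55.2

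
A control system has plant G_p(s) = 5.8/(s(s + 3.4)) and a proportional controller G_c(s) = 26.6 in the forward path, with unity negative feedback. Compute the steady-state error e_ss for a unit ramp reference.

0.022

The loop has one pole at the origin (type 1). Velocity error constant K_v = lim_{s→0} s·G_c(s)G_p(s) = 26.6·5.8/3.4 = 45.38.
Steady-state error to a unit ramp: e_ss = 1/K_v = 0.022.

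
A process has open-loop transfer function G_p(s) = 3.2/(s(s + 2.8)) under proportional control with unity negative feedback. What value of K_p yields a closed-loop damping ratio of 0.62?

K_p = 1.59

Closed-loop characteristic equation: s² + 2.8s + K_p·3.2 = 0.
So ω_n = √(3.2K_p) and 2ζω_n = 2.8, giving ζ = 2.8/(2√(3.2K_p)).
Setting ζ = 0.62: √(3.2K_p) = 2.8/(2·0.62) = 2.258, so K_p = 5.099/3.2 = 1.59.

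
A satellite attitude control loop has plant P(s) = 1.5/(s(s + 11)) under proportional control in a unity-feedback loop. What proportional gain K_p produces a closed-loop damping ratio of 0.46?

Closed-loop characteristic equation: s² + 11s + K_p·1.5 = 0.
So ω_n = √(1.5K_p) and 2ζω_n = 11, giving ζ = 11/(2√(1.5K_p)).
Setting ζ = 0.46: √(1.5K_p) = 11/(2·0.46) = 11.96, so K_p = 143/1.5 = 95.3.

K_p = 95.3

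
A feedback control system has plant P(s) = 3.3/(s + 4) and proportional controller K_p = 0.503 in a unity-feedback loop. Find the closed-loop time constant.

Closed-loop transfer function: T(s) = K_p·P(s)/(1 + K_p·P(s)) = 1.66/(s + 4 + 1.66) = 1.66/(s + 5.66).
Time constant τ = 1/5.66 = 0.177 s.

τ = 0.177 s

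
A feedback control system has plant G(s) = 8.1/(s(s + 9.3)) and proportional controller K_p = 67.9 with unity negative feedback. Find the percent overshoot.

53%

Closed-loop characteristic equation: s² + 9.3s + 550 = 0, so ω_n = 23.45 rad/s and ζ = 9.3/(2·23.45) = 0.1983.
%OS = 100·exp(−πζ/√(1−ζ²)) = 100·exp(−π·0.1983/√0.9607) = 53%.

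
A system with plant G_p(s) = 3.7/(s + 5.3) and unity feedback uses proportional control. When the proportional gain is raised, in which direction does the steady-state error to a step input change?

decrease

e_ss = 1/(1 + K_p·G_p(0)); a larger K_p raises the denominator, so e_ss decreases.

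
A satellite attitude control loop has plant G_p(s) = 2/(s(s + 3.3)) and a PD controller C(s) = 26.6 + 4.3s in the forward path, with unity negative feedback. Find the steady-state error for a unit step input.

The open loop C(s)G_p(s) has a pole at the origin (type 1), so the static position error constant is infinite and e_ss = 1/(1+∞) = 0.

0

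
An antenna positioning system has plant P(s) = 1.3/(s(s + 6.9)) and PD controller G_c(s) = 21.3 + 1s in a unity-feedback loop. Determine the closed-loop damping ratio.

ζ = 0.779

Forward path: (21.3 + 1s)·1.3/(s(s+6.9)). The closed-loop characteristic equation is s² + (6.9 + 1.3·1)s + 1.3·21.3 = 0.
That is s² + 8.2s + 27.69 = 0, so ω_n = 5.262 rad/s and ζ = 8.2/(2·5.262) = 0.7792.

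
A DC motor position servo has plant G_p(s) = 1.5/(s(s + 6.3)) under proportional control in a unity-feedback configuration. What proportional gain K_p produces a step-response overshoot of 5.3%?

K_p = 14.2

From %OS = 100·exp(−πζ/√(1−ζ²)) = 5.3%, ζ = −ln(0.053)/√(π²+ln²(0.053)) = 0.683.
Characteristic equation s² + 6.3s + 1.5K_p = 0 gives ζ = 6.3/(2√(1.5K_p)).
Setting ζ = 0.683: √(1.5K_p) = 6.3/(2·0.683) = 4.612, so K_p = 21.27/1.5 = 14.2.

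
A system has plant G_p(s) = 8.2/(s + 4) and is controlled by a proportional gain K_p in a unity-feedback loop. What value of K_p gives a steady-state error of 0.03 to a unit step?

Steady-state error for a unit step on this type-0 loop is 1/(1 + K_p·G_p(0)).
G_p(0) = 2.05. Require 1/(1 + K_p·2.05) = 0.03, so 1 + 2.05·K_p = 33.33.
K_p = (33.33 − 1)/2.05 = 15.8.

K_p = 15.8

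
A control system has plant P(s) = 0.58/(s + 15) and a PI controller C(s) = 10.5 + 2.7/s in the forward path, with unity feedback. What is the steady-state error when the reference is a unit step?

The open loop C(s)P(s) has a pole at the origin (type 1), so the static position error constant is infinite and e_ss = 1/(1+∞) = 0.

0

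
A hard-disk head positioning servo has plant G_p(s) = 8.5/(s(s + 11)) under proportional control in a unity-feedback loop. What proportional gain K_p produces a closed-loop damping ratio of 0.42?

K_p = 20.2

Closed-loop characteristic equation: s² + 11s + K_p·8.5 = 0.
So ω_n = √(8.5K_p) and 2ζω_n = 11, giving ζ = 11/(2√(8.5K_p)).
Setting ζ = 0.42: √(8.5K_p) = 11/(2·0.42) = 13.1, so K_p = 171.5/8.5 = 20.2.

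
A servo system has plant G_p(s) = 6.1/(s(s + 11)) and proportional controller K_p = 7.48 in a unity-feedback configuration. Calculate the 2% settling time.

The closed-loop denominator s² + 11s + 45.63 gives ω_n = √45.63 = 6.755 and ζ = 11/(2ω_n) = 0.8142.
2% settling time T_s ≈ 4/(ζω_n) = 4/5.5 = 0.727 s.

T_s ≈ 0.727 s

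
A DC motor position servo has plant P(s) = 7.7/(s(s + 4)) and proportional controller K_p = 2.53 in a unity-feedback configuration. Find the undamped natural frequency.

The closed-loop denominator is s(s+4) + 2.53·7.7 = s² + 4s + 19.48.
Matching s² + 2ζω_n s + ω_n²: ω_n = √19.48 = 4.414 rad/s and 2ζω_n = 4, so ζ = 4/(2·4.414) = 0.453.

ω_n = 4.41 rad/s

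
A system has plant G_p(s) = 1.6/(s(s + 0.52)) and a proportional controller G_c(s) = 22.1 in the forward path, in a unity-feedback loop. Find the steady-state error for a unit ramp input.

0.0147

The loop has one pole at the origin (type 1). Velocity error constant K_v = lim_{s→0} s·G_c(s)G_p(s) = 22.1·1.6/0.52 = 68.
Steady-state error to a unit ramp: e_ss = 1/K_v = 0.0147.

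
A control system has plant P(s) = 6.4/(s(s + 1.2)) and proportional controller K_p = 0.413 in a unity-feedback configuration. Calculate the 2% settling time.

T_s ≈ 6.67 s

Closed-loop characteristic equation: s² + 1.2s + 2.643 = 0, so ω_n = 1.626 rad/s and ζ = 1.2/(2·1.626) = 0.3691.
2% settling time T_s ≈ 4/(ζω_n) = 4/0.6 = 6.67 s.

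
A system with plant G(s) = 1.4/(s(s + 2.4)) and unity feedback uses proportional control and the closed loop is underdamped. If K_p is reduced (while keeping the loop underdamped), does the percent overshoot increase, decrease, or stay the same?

ζ = 2.4/(2√(1.4K_p)) rises as K_p falls; higher damping means less overshoot.

decrease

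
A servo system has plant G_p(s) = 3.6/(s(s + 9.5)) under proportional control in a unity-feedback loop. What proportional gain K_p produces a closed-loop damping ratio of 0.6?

Closed-loop characteristic equation: s² + 9.5s + K_p·3.6 = 0.
So ω_n = √(3.6K_p) and 2ζω_n = 9.5, giving ζ = 9.5/(2√(3.6K_p)).
Setting ζ = 0.6: √(3.6K_p) = 9.5/(2·0.6) = 7.917, so K_p = 62.67/3.6 = 17.4.

K_p = 17.4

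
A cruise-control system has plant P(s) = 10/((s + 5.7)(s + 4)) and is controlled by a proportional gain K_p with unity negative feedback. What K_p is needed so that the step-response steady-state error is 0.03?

K_p = 73.7

The loop is type 0, so e_ss(step) = 1/(1 + K_pos) with K_pos = K_p·P(0).
P(0) = 0.4386. Require 1/(1 + K_p·0.4386) = 0.03, so 1 + 0.4386·K_p = 33.33.
K_p = (33.33 − 1)/0.4386 = 73.7.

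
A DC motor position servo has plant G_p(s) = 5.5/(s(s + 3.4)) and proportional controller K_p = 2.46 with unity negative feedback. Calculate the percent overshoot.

The closed-loop denominator s² + 3.4s + 13.53 gives ω_n = √13.53 = 3.678 and ζ = 3.4/(2ω_n) = 0.4622.
%OS = 100·exp(−πζ/√(1−ζ²)) = 100·exp(−π·0.4622/√0.7864) = 19.5%.

19.5%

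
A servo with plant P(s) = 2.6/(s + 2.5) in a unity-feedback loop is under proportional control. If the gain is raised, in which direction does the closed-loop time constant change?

Closed-loop pole is at s = −(2.5+K_p·2.6); larger K_p moves it further left, so τ = 1/(2.5+K_p·2.6) decreases.

decrease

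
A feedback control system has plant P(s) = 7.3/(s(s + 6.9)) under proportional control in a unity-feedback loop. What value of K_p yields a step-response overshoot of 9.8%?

K_p = 4.61

From %OS = 100·exp(−πζ/√(1−ζ²)) = 9.8%, ζ = −ln(0.098)/√(π²+ln²(0.098)) = 0.5945.
Characteristic equation s² + 6.9s + 7.3K_p = 0 gives ζ = 6.9/(2√(7.3K_p)).
Setting ζ = 0.5945: √(7.3K_p) = 6.9/(2·0.5945) = 5.803, so K_p = 33.68/7.3 = 4.61.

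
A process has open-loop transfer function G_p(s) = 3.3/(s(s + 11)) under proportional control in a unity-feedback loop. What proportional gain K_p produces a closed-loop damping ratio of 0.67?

Closed-loop characteristic equation: s² + 11s + K_p·3.3 = 0.
So ω_n = √(3.3K_p) and 2ζω_n = 11, giving ζ = 11/(2√(3.3K_p)).
Setting ζ = 0.67: √(3.3K_p) = 11/(2·0.67) = 8.209, so K_p = 67.39/3.3 = 20.4.

K_p = 20.4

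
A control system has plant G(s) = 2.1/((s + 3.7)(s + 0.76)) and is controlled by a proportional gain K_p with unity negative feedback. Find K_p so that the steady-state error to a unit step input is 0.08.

Steady-state error for a unit step on this type-0 loop is 1/(1 + K_p·G(0)).
G(0) = 0.7468. Require 1/(1 + K_p·0.7468) = 0.08, so 1 + 0.7468·K_p = 12.5.
K_p = (12.5 − 1)/0.7468 = 15.4.

K_p = 15.4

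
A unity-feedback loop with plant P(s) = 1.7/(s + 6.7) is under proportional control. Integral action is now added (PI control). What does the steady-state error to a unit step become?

The integrator makes K_pos = lim_{s→0} C(s)G(s) infinite, so e_ss = 1/(1+K_pos) = 0.

0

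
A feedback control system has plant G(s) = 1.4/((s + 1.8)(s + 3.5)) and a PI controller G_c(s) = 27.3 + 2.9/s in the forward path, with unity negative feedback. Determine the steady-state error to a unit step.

0

The open loop G_c(s)G(s) has a pole at the origin (type 1), so the static position error constant is infinite and e_ss = 1/(1+∞) = 0.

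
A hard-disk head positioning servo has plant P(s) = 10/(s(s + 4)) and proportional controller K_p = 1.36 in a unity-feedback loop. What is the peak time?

From 1 + K_pP(s) = 0: s² + 4s + 13.6 = 0 ⇒ ω_n = 3.688, ζ = 0.5423.
Damped frequency ω_d = ω_n√(1−ζ²) = 3.098 rad/s, so peak time T_p = π/ω_d = 1.01 s.

T_p = 1.01 s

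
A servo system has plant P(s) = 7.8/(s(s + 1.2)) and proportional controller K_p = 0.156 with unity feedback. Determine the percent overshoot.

13%

Closed-loop characteristic equation: s² + 1.2s + 1.217 = 0, so ω_n = 1.103 rad/s and ζ = 1.2/(2·1.103) = 0.5439.
%OS = 100·exp(−πζ/√(1−ζ²)) = 100·exp(−π·0.5439/√0.7041) = 13%.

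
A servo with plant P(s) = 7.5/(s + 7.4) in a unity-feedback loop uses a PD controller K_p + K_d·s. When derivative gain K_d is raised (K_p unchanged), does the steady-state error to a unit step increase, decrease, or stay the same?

At s = 0 the derivative term contributes nothing: C(0) = K_p regardless of K_d, so K_pos = K_p·P(0) and e_ss are unchanged.

unchanged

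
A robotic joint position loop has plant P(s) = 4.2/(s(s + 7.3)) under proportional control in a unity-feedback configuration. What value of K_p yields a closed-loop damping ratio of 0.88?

Closed-loop characteristic equation: s² + 7.3s + K_p·4.2 = 0.
So ω_n = √(4.2K_p) and 2ζω_n = 7.3, giving ζ = 7.3/(2√(4.2K_p)).
Setting ζ = 0.88: √(4.2K_p) = 7.3/(2·0.88) = 4.148, so K_p = 17.2/4.2 = 4.1.

K_p = 4.1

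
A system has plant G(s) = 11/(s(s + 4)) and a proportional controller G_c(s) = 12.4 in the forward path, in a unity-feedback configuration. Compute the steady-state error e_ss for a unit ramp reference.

0.0293

The loop has one pole at the origin (type 1). Velocity error constant K_v = lim_{s→0} s·G_c(s)G(s) = 12.4·11/4 = 34.1.
Steady-state error to a unit ramp: e_ss = 1/K_v = 0.0293.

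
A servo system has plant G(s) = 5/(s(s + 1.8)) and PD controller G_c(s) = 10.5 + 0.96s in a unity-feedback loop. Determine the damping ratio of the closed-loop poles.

Forward path: (10.5 + 0.96s)·5/(s(s+1.8)). The closed-loop characteristic equation is s² + (1.8 + 5·0.96)s + 5·10.5 = 0.
That is s² + 6.6s + 52.5 = 0, so ω_n = 7.246 rad/s and ζ = 6.6/(2·7.246) = 0.4554.

ζ = 0.455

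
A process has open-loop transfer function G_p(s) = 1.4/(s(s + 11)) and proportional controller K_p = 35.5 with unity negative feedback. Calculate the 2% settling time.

Closed-loop characteristic equation: s² + 11s + 49.7 = 0, so ω_n = 7.05 rad/s and ζ = 11/(2·7.05) = 0.7802.
2% settling time T_s ≈ 4/(ζω_n) = 4/5.5 = 0.727 s.

T_s ≈ 0.727 s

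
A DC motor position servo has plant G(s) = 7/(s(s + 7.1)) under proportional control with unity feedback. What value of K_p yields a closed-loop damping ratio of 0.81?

Closed-loop characteristic equation: s² + 7.1s + K_p·7 = 0.
So ω_n = √(7K_p) and 2ζω_n = 7.1, giving ζ = 7.1/(2√(7K_p)).
Setting ζ = 0.81: √(7K_p) = 7.1/(2·0.81) = 4.383, so K_p = 19.21/7 = 2.74.

K_p = 2.74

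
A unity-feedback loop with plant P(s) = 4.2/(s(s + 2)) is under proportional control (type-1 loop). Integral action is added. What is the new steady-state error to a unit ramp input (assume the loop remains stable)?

The integrator raises the loop to type 2, so K_v → ∞ and e_ss to a ramp is zero.

0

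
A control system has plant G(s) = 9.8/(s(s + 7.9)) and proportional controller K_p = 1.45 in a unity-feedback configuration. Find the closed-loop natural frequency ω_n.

ω_n = 3.77 rad/s

The closed-loop denominator is s(s+7.9) + 1.45·9.8 = s² + 7.9s + 14.21.
Matching s² + 2ζω_n s + ω_n²: ω_n = √14.21 = 3.77 rad/s and 2ζω_n = 7.9, so ζ = 7.9/(2·3.77) = 1.05.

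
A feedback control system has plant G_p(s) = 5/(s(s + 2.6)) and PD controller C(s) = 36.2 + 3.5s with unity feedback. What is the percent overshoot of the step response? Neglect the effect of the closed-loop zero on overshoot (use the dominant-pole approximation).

2.93%

Forward path: (36.2 + 3.5s)·5/(s(s+2.6)). The closed-loop characteristic equation is s² + (2.6 + 5·3.5)s + 5·36.2 = 0.
That is s² + 20.1s + 181 = 0, so ω_n = 13.45 rad/s and ζ = 20.1/(2·13.45) = 0.747.
%OS = 100·exp(−πζ/√(1−ζ²)) = 2.93%.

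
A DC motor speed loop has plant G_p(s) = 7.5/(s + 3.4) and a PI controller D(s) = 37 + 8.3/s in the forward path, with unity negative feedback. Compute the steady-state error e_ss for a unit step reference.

0

The open loop D(s)G_p(s) has a pole at the origin (type 1), so the static position error constant is infinite and e_ss = 1/(1+∞) = 0.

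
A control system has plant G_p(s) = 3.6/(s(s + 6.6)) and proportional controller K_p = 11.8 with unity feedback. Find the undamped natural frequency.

1 + K_p·G_p(s) = 0 gives s² + 6.6s + 42.48 = 0.
So ω_n² = 42.48 ⇒ ω_n = 6.518 rad/s, and ζ = 6.6/(2ω_n) = 0.506.

ω_n = 6.52 rad/s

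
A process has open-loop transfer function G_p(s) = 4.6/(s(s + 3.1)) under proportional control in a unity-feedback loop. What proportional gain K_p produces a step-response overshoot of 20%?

K_p = 2.51

From %OS = 100·exp(−πζ/√(1−ζ²)) = 20%, ζ = −ln(0.2)/√(π²+ln²(0.2)) = 0.4559.
Characteristic equation s² + 3.1s + 4.6K_p = 0 gives ζ = 3.1/(2√(4.6K_p)).
Setting ζ = 0.4559: √(4.6K_p) = 3.1/(2·0.4559) = 3.399, so K_p = 11.56/4.6 = 2.51.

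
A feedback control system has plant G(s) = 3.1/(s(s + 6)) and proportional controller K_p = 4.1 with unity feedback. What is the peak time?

T_p = 1.63 s

The closed-loop denominator s² + 6s + 12.71 gives ω_n = √12.71 = 3.565 and ζ = 6/(2ω_n) = 0.8415.
Damped frequency ω_d = ω_n√(1−ζ²) = 1.926 rad/s, so peak time T_p = π/ω_d = 1.63 s.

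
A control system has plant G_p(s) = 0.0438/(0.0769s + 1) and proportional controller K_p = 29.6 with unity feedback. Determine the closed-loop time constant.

Closed loop: T(s) = K_p·G_p/(1+K_p·G_p) = 1.296/(0.0769s + 1 + 1.296), with pole at s = −(1 + 1.296)/0.0769 = −29.86.
Closed-loop time constant τ = 1/29.86 = 0.0335 s.

τ = 0.0335 s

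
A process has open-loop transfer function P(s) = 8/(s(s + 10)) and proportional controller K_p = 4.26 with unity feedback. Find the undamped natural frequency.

The closed-loop denominator is s(s+10) + 4.26·8 = s² + 10s + 34.08.
So ω_n² = 34.08 ⇒ ω_n = 5.838 rad/s, and ζ = 10/(2ω_n) = 0.856.

ω_n = 5.84 rad/s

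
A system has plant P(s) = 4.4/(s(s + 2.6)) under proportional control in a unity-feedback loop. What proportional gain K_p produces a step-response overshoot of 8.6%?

K_p = 1.01

From %OS = 100·exp(−πζ/√(1−ζ²)) = 8.6%, ζ = −ln(0.086)/√(π²+ln²(0.086)) = 0.6155.
Characteristic equation s² + 2.6s + 4.4K_p = 0 gives ζ = 2.6/(2√(4.4K_p)).
Setting ζ = 0.6155: √(4.4K_p) = 2.6/(2·0.6155) = 2.112, so K_p = 4.461/4.4 = 1.01.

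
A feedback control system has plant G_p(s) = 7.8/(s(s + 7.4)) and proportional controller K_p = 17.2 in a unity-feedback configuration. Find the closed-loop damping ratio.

ζ = 0.319

With unity feedback the closed-loop characteristic equation is s² + 7.4s + 17.2·7.8 = s² + 7.4s + 134.2 = 0.
Matching s² + 2ζω_n s + ω_n²: ω_n = √134.2 = 11.58 rad/s and 2ζω_n = 7.4, so ζ = 7.4/(2·11.58) = 0.319.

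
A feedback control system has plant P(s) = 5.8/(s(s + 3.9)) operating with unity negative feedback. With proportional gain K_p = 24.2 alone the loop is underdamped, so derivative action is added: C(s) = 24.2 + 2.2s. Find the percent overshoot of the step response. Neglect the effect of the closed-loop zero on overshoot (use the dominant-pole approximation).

4.48%

Forward path: (24.2 + 2.2s)·5.8/(s(s+3.9)). The closed-loop characteristic equation is s² + (3.9 + 5.8·2.2)s + 5.8·24.2 = 0.
That is s² + 16.66s + 140.4 = 0, so ω_n = 11.85 rad/s and ζ = 16.66/(2·11.85) = 0.7031.
%OS = 100·exp(−πζ/√(1−ζ²)) = 4.48%.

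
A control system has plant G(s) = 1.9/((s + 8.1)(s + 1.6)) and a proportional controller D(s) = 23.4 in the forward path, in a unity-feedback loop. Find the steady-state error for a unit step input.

0.226

The loop is type 0. Static position error constant K_pos = D(0)·G(0) = 23.4·0.1466 = 3.431.
Steady-state error to a unit step: e_ss = 1/(1+K_pos) = 1/4.431 = 0.226.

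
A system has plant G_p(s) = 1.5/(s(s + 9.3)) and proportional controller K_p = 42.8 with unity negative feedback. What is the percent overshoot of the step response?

The closed-loop denominator s² + 9.3s + 64.2 gives ω_n = √64.2 = 8.012 and ζ = 9.3/(2ω_n) = 0.5803.
%OS = 100·exp(−πζ/√(1−ζ²)) = 100·exp(−π·0.5803/√0.6632) = 10.7%.

10.7%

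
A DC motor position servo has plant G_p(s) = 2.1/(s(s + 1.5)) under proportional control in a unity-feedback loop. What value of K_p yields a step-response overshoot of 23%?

From %OS = 100·exp(−πζ/√(1−ζ²)) = 23%, ζ = −ln(0.23)/√(π²+ln²(0.23)) = 0.4237.
Characteristic equation s² + 1.5s + 2.1K_p = 0 gives ζ = 1.5/(2√(2.1K_p)).
Setting ζ = 0.4237: √(2.1K_p) = 1.5/(2·0.4237) = 1.77, so K_p = 3.133/2.1 = 1.49.

K_p = 1.49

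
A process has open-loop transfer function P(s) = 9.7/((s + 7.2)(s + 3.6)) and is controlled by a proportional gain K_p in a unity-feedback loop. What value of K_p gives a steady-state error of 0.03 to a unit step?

Steady-state error for a unit step on this type-0 loop is 1/(1 + K_p·P(0)).
P(0) = 0.3742. Require 1/(1 + K_p·0.3742) = 0.03, so 1 + 0.3742·K_p = 33.33.
K_p = (33.33 − 1)/0.3742 = 86.4.

K_p = 86.4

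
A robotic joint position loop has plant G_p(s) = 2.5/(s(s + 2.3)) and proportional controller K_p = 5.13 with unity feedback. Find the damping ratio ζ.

ζ = 0.321

The closed-loop denominator is s(s+2.3) + 5.13·2.5 = s² + 2.3s + 12.82.
Matching s² + 2ζω_n s + ω_n²: ω_n = √12.82 = 3.581 rad/s and 2ζω_n = 2.3, so ζ = 2.3/(2·3.581) = 0.321.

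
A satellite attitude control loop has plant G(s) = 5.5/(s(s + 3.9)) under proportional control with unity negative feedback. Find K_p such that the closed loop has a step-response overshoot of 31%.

K_p = 5.67

From %OS = 100·exp(−πζ/√(1−ζ²)) = 31%, ζ = −ln(0.31)/√(π²+ln²(0.31)) = 0.3493.
Characteristic equation s² + 3.9s + 5.5K_p = 0 gives ζ = 3.9/(2√(5.5K_p)).
Setting ζ = 0.3493: √(5.5K_p) = 3.9/(2·0.3493) = 5.582, so K_p = 31.16/5.5 = 5.67.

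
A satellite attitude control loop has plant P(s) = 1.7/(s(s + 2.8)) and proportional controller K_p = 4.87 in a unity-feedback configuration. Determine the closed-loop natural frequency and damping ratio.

The closed-loop denominator is s(s+2.8) + 4.87·1.7 = s² + 2.8s + 8.279.
So ω_n² = 8.279 ⇒ ω_n = 2.877 rad/s, and ζ = 2.8/(2ω_n) = 0.487.

ω_n = 2.88 rad/s, ζ = 0.487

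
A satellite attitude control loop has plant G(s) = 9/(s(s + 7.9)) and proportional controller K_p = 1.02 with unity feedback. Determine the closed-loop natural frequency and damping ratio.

The closed-loop denominator is s(s+7.9) + 1.02·9 = s² + 7.9s + 9.18.
So ω_n² = 9.18 ⇒ ω_n = 3.03 rad/s, and ζ = 7.9/(2ω_n) = 1.3.

ω_n = 3.03 rad/s, ζ = 1.3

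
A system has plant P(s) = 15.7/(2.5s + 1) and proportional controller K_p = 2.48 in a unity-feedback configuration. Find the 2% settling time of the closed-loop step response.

Closed loop: T(s) = K_p·P/(1+K_p·P) = 38.94/(2.5s + 1 + 38.94), with pole at s = −(1 + 38.94)/2.5 = −15.97.
τ = 1/15.97 = 0.0626 s, so 2% settling time ≈ 4τ = 0.25 s.

T_s ≈ 0.25 s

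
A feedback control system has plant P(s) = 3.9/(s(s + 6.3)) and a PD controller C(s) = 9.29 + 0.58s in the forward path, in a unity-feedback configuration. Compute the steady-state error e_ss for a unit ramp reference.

The loop has one pole at the origin (type 1). Velocity error constant K_v = lim_{s→0} s·C(s)P(s) = 9.29·3.9/6.3 = 5.751.
Steady-state error to a unit ramp: e_ss = 1/K_v = 0.174.

0.174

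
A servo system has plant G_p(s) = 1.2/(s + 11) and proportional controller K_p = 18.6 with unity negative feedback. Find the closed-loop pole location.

s = -33.32

Closed-loop transfer function: T(s) = K_p·G_p(s)/(1 + K_p·G_p(s)) = 22.32/(s + 11 + 22.32) = 22.32/(s + 33.32).
The closed-loop pole is at s = −33.32.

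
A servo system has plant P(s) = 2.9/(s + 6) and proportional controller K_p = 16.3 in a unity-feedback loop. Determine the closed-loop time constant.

Closed-loop transfer function: T(s) = K_p·P(s)/(1 + K_p·P(s)) = 47.27/(s + 6 + 47.27) = 47.27/(s + 53.27).
Time constant τ = 1/53.27 = 0.0188 s.

τ = 0.0188 s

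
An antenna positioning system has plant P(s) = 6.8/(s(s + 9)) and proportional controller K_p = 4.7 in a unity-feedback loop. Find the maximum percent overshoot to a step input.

From 1 + K_pP(s) = 0: s² + 9s + 31.96 = 0 ⇒ ω_n = 5.653, ζ = 0.796.
%OS = 100·exp(−πζ/√(1−ζ²)) = 100·exp(−π·0.796/√0.3664) = 1.61%.

1.61%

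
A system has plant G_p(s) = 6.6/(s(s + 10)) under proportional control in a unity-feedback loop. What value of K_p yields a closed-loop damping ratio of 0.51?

Closed-loop characteristic equation: s² + 10s + K_p·6.6 = 0.
So ω_n = √(6.6K_p) and 2ζω_n = 10, giving ζ = 10/(2√(6.6K_p)).
Setting ζ = 0.51: √(6.6K_p) = 10/(2·0.51) = 9.804, so K_p = 96.12/6.6 = 14.6.

K_p = 14.6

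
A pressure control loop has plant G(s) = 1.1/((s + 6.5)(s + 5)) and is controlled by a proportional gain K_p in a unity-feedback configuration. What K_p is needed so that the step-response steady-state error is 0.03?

The loop is type 0, so e_ss(step) = 1/(1 + K_pos) with K_pos = K_p·G(0).
G(0) = 0.03385. Require 1/(1 + K_p·0.03385) = 0.03, so 1 + 0.03385·K_p = 33.33.
K_p = (33.33 − 1)/0.03385 = 955.

K_p = 955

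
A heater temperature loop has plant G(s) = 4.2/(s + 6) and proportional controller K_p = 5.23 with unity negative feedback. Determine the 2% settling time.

Closed-loop transfer function: T(s) = K_p·G(s)/(1 + K_p·G(s)) = 21.97/(s + 6 + 21.97) = 21.97/(s + 27.97).
Time constant τ = 1/27.97 = 0.03576 s, so the 2% settling time is about 4τ = 0.143 s.

T_s ≈ 0.143 s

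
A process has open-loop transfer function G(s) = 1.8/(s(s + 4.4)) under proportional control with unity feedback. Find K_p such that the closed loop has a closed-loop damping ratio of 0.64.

K_p = 6.56

Closed-loop characteristic equation: s² + 4.4s + K_p·1.8 = 0.
So ω_n = √(1.8K_p) and 2ζω_n = 4.4, giving ζ = 4.4/(2√(1.8K_p)).
Setting ζ = 0.64: √(1.8K_p) = 4.4/(2·0.64) = 3.438, so K_p = 11.82/1.8 = 6.56.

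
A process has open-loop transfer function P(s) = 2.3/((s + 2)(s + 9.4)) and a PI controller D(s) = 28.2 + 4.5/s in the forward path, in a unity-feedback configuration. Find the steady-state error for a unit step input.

0

The open loop D(s)P(s) has a pole at the origin (type 1), so the static position error constant is infinite and e_ss = 1/(1+∞) = 0.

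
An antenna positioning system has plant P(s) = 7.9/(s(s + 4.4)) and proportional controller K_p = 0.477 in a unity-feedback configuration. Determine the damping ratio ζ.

ζ = 1.13

The closed-loop denominator is s(s+4.4) + 0.477·7.9 = s² + 4.4s + 3.768.
Matching s² + 2ζω_n s + ω_n²: ω_n = √3.768 = 1.941 rad/s and 2ζω_n = 4.4, so ζ = 4.4/(2·1.941) = 1.13.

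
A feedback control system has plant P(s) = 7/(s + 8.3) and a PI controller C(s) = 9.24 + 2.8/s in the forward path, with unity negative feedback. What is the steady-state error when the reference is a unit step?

0

The open loop C(s)P(s) has a pole at the origin (type 1), so the static position error constant is infinite and e_ss = 1/(1+∞) = 0.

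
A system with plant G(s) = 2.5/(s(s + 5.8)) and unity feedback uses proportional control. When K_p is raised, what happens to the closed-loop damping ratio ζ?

decrease

ζ = 5.8/(2√(2.5K_p)); increasing K_p raises the denominator, so ζ falls.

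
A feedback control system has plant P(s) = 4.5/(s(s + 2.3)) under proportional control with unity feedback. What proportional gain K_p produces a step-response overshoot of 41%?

K_p = 3.94

From %OS = 100·exp(−πζ/√(1−ζ²)) = 41%, ζ = −ln(0.41)/√(π²+ln²(0.41)) = 0.273.
Characteristic equation s² + 2.3s + 4.5K_p = 0 gives ζ = 2.3/(2√(4.5K_p)).
Setting ζ = 0.273: √(4.5K_p) = 2.3/(2·0.273) = 4.212, so K_p = 17.74/4.5 = 3.94.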